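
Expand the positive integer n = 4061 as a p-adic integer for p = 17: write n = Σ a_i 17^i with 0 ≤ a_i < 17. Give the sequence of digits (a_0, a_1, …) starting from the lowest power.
(a_0, a_1, …) = (15, 0, 14)

Repeated division by 17 gives the digits low-to-high: 4061 = 15 + 14·17^2. Digit sequence: (15, 0, 14).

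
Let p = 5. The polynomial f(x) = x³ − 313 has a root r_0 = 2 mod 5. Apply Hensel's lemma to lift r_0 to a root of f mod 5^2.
r_1 = 17 (mod 25)

Hensel: r_{i+1} = r_i − f(r_i)/f′(r_i) mod 5^{i+2}, where f′(x) = 3x². Iterate:
  r_0 = 2 (mod 5)
  r_1 = 17 (mod 25)
Final: r = 17 with f(r) ≡ 0 mod 5^2.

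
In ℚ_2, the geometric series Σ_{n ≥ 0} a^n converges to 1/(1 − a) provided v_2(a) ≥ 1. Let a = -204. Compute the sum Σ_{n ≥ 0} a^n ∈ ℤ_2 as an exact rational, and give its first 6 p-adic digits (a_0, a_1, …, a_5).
Σ a^n = 1/(1 − a) = 1/205;  first 6 digits = (1, 0, 1, 0, 0, 0)

v_2(a) = 2 ≥ 1, so the series converges in ℤ_2 to 1/(1 − a) = 1/(1 − (-204)) = 1/205. Expand this rational in ℤ_2: compute digits iteratively via d_i = x_i mod 2, x_{i+1} = (x_i − d_i)/2. The first 6 digits are (1, 0, 1, 0, 0, 0).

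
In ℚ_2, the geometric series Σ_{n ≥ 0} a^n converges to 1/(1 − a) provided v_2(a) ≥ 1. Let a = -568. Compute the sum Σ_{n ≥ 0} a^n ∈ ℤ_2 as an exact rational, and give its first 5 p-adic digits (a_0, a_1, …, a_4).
Σ a^n = 1/(1 − a) = 1/569;  first 5 digits = (1, 0, 0, 1, 0)

v_2(a) = 3 ≥ 1, so the series converges in ℤ_2 to 1/(1 − a) = 1/(1 − (-568)) = 1/569. Expand this rational in ℤ_2: compute digits iteratively via d_i = x_i mod 2, x_{i+1} = (x_i − d_i)/2. The first 5 digits are (1, 0, 0, 1, 0).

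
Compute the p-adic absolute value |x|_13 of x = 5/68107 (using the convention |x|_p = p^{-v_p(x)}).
|5/68107|_13 = 2197

Step 1 — compute v_13(x) by factoring powers of 13 out of the numerator and denominator: v_13(5/68107) = -3. Step 2 — apply |x|_p = p^{-v_p(x)} = 13^{3} = 2197.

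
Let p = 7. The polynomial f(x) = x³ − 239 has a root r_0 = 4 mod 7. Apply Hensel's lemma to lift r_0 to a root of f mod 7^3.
r_2 = 319 (mod 343)

Hensel: r_{i+1} = r_i − f(r_i)/f′(r_i) mod 7^{i+2}, where f′(x) = 3x². Iterate:
  r_0 = 4 (mod 7)
  r_1 = 25 (mod 49)
  r_2 = 319 (mod 343)
Final: r = 319 with f(r) ≡ 0 mod 7^3.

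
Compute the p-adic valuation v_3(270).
v_3(270) = 3

v_3(n) is the largest exponent k such that 3^k divides n. Factor out: 270 = 3^3 · 10. (Sign doesn't affect v_p.) So v_3(270) = 3.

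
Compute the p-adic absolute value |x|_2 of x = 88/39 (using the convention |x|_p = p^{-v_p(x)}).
|88/39|_2 = 1/8

Step 1 — compute v_2(x) by factoring powers of 2 out of the numerator and denominator: v_2(88/39) = 3. Step 2 — apply |x|_p = p^{-v_p(x)} = 2^{-3} = 1/8.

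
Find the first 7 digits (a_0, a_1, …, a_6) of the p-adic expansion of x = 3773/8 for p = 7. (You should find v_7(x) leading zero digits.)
(a_0, …, a_6) = (0, 0, 0, 4, 4, 2, 4)

v_7(3773/8) = 3, so a_0 = ... = a_2 = 0. Factor out: x = 7^3 · u with u = 11/8 a unit in ℤ_7. Expand u iteratively via a_{v+i} = u_i mod 7, u_{i+1} = (u_i − a_{v+i})/7:
  u_0 = 11/8;  a_3 = 4;  u_1 = (u_0 − 4)/7 = -3/8
  u_1 = -3/8;  a_4 = 4;  u_2 = (u_1 − 4)/7 = -5/8
  u_2 = -5/8;  a_5 = 2;  u_3 = (u_2 − 2)/7 = -3/8
  u_3 = -3/8;  a_6 = 4;  u_4 = (u_3 − 4)/7 = -5/8
Digits: (0, 0, 0, 4, 4, 2, 4).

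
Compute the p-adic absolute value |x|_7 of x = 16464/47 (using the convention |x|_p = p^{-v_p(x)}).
|16464/47|_7 = 1/343

Step 1 — compute v_7(x) by factoring powers of 7 out of the numerator and denominator: v_7(16464/47) = 3. Step 2 — apply |x|_p = p^{-v_p(x)} = 7^{-3} = 1/343.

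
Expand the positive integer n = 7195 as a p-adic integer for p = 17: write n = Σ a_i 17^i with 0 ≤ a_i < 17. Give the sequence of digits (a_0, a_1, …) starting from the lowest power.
(a_0, a_1, …) = (4, 15, 7, 1)

Repeated division by 17 gives the digits low-to-high: 7195 = 4 + 15·17^1 + 7·17^2 + 1·17^3. Digit sequence: (4, 15, 7, 1).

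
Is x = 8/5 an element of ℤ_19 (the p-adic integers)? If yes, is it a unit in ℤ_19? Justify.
x ∈ ℤ_19^× (unit); v_19(x) = 0

ℤ_19 = {x ∈ ℚ_19 : v_19(x) ≥ 0} and ℤ_19^× = {x ∈ ℤ_19 : v_19(x) = 0}. Here v_19(8/5) = v_19(num) − v_19(den) = 0; compare against these criteria.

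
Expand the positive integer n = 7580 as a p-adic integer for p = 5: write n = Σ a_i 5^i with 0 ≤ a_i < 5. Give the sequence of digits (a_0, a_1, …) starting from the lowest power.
(a_0, a_1, …) = (0, 1, 3, 0, 2, 2)

Repeated division by 5 gives the digits low-to-high: 7580 = 1·5^1 + 3·5^2 + 2·5^4 + 2·5^5. Digit sequence: (0, 1, 3, 0, 2, 2).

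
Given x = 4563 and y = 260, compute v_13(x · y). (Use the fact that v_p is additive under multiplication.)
v_13(1186380) = 3

v_p(x) = 2 (factor: 4563 = 13^2 · 27); v_p(y) = 1 (factor: 260 = 13^1 · 20). Additivity: v_p(xy) = v_p(x) + v_p(y) = 2 + 1 = 3. (Direct check: xy = 1186380 = 13^3 · (540).)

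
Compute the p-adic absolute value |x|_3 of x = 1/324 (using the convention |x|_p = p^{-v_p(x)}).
|1/324|_3 = 81

Step 1 — compute v_3(x) by factoring powers of 3 out of the numerator and denominator: v_3(1/324) = -4. Step 2 — apply |x|_p = p^{-v_p(x)} = 3^{4} = 81.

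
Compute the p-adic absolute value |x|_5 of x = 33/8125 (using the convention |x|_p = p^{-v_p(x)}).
|33/8125|_5 = 625

Step 1 — compute v_5(x) by factoring powers of 5 out of the numerator and denominator: v_5(33/8125) = -4. Step 2 — apply |x|_p = p^{-v_p(x)} = 5^{4} = 625.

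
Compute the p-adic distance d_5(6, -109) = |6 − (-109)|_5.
d_5(6, -109) = 1/5

Step 1 — x − y = 6 − (-109) = 115. Step 2 — v_5(115) = 1 (factor: 115 = (5^1 · 23); the sign does not affect v_p). Step 3 — |x − y|_5 = 5^{-1} = 1/5.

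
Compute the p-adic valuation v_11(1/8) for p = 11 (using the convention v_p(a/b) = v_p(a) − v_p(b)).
v_11(1/8) = 0

Factor powers of 11 from the numerator and denominator of the reduced fraction: 1 = 11^0 · 1 and 8 = 11^0 · 8. Apply v_p(a/b) = v_p(a) − v_p(b): v_11(1/8) = 0 − 0 = 0.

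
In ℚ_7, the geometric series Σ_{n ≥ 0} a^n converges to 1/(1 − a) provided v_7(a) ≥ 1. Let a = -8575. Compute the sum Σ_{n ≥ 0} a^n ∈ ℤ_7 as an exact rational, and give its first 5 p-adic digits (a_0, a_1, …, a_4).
Σ a^n = 1/(1 − a) = 1/8576;  first 5 digits = (1, 0, 0, 3, 3)

v_7(a) = 3 ≥ 1, so the series converges in ℤ_7 to 1/(1 − a) = 1/(1 − (-8575)) = 1/8576. Expand this rational in ℤ_7: compute digits iteratively via d_i = x_i mod 7, x_{i+1} = (x_i − d_i)/7. The first 5 digits are (1, 0, 0, 3, 3).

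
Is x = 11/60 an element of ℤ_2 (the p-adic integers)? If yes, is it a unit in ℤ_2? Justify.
x ∉ ℤ_2 (v_2(x) = -2 < 0)

ℤ_2 = {x ∈ ℚ_2 : v_2(x) ≥ 0} and ℤ_2^× = {x ∈ ℤ_2 : v_2(x) = 0}. Here v_2(11/60) = v_2(num) − v_2(den) = -2; compare against these criteria.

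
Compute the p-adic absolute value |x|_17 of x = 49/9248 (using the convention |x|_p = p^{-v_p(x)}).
|49/9248|_17 = 289

Step 1 — compute v_17(x) by factoring powers of 17 out of the numerator and denominator: v_17(49/9248) = -2. Step 2 — apply |x|_p = p^{-v_p(x)} = 17^{2} = 289.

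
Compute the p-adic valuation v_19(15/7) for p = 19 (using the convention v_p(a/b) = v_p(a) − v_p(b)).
v_19(15/7) = 0

Factor powers of 19 from the numerator and denominator of the reduced fraction: 15 = 19^0 · 15 and 7 = 19^0 · 7. Apply v_p(a/b) = v_p(a) − v_p(b): v_19(15/7) = 0 − 0 = 0.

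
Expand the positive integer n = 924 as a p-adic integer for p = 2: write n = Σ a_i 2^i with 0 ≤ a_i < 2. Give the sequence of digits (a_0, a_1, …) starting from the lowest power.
(a_0, a_1, …) = (0, 0, 1, 1, 1, 0, 0, 1, 1, 1)

Repeated division by 2 gives the digits low-to-high: 924 = 1·2^2 + 1·2^3 + 1·2^4 + 1·2^7 + 1·2^8 + 1·2^9. Digit sequence: (0, 0, 1, 1, 1, 0, 0, 1, 1, 1).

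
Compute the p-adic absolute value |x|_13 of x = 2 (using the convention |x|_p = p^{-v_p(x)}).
|2|_13 = 1

Step 1 — compute v_13(x) by factoring powers of 13 out of the numerator and denominator: v_13(2) = 0. Step 2 — apply |x|_p = p^{-v_p(x)} = 13^{0} = 1.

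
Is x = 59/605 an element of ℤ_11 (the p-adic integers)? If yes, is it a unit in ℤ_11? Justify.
x ∉ ℤ_11 (v_11(x) = -2 < 0)

ℤ_11 = {x ∈ ℚ_11 : v_11(x) ≥ 0} and ℤ_11^× = {x ∈ ℤ_11 : v_11(x) = 0}. Here v_11(59/605) = v_11(num) − v_11(den) = -2; compare against these criteria.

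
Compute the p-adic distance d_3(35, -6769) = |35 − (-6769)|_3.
d_3(35, -6769) = 1/243

Step 1 — x − y = 35 − (-6769) = 6804. Step 2 — v_3(6804) = 5 (factor: 6804 = (3^5 · 28); the sign does not affect v_p). Step 3 — |x − y|_3 = 3^{-5} = 1/243.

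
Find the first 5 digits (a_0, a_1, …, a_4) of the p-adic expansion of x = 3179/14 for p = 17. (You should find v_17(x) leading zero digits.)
(a_0, …, a_4) = (0, 0, 2, 6, 13)

v_17(3179/14) = 2, so a_0 = ... = a_1 = 0. Factor out: x = 17^2 · u with u = 11/14 a unit in ℤ_17. Expand u iteratively via a_{v+i} = u_i mod 17, u_{i+1} = (u_i − a_{v+i})/17:
  u_0 = 11/14;  a_2 = 2;  u_1 = (u_0 − 2)/17 = -1/14
  u_1 = -1/14;  a_3 = 6;  u_2 = (u_1 − 6)/17 = -5/14
  u_2 = -5/14;  a_4 = 13;  u_3 = (u_2 − 13)/17 = -11/14
Digits: (0, 0, 2, 6, 13).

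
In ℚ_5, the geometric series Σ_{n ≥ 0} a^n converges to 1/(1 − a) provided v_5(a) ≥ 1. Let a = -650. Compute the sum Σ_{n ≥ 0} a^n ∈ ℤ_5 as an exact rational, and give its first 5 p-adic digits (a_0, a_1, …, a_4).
Σ a^n = 1/(1 − a) = 1/651;  first 5 digits = (1, 0, 4, 4, 4)

v_5(a) = 2 ≥ 1, so the series converges in ℤ_5 to 1/(1 − a) = 1/(1 − (-650)) = 1/651. Expand this rational in ℤ_5: compute digits iteratively via d_i = x_i mod 5, x_{i+1} = (x_i − d_i)/5. The first 5 digits are (1, 0, 4, 4, 4).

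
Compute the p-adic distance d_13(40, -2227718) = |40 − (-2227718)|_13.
d_13(40, -2227718) = 1/371293

Step 1 — x − y = 40 − (-2227718) = 2227758. Step 2 — v_13(2227758) = 5 (factor: 2227758 = (13^5 · 6); the sign does not affect v_p). Step 3 — |x − y|_13 = 13^{-5} = 1/371293.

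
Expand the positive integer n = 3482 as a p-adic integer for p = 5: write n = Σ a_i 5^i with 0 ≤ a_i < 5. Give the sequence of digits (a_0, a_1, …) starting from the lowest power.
(a_0, a_1, …) = (2, 1, 4, 2, 0, 1)

Repeated division by 5 gives the digits low-to-high: 3482 = 2 + 1·5^1 + 4·5^2 + 2·5^3 + 1·5^5. Digit sequence: (2, 1, 4, 2, 0, 1).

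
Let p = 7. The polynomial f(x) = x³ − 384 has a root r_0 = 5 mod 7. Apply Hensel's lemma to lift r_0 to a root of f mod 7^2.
r_1 = 47 (mod 49)

Hensel: r_{i+1} = r_i − f(r_i)/f′(r_i) mod 7^{i+2}, where f′(x) = 3x². Iterate:
  r_0 = 5 (mod 7)
  r_1 = 47 (mod 49)
Final: r = 47 with f(r) ≡ 0 mod 7^2.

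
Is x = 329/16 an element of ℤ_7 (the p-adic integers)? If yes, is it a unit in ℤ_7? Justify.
x ∈ ℤ_7 but not a unit; v_7(x) = 1 > 0

ℤ_7 = {x ∈ ℚ_7 : v_7(x) ≥ 0} and ℤ_7^× = {x ∈ ℤ_7 : v_7(x) = 0}. Here v_7(329/16) = v_7(num) − v_7(den) = 1; compare against these criteria.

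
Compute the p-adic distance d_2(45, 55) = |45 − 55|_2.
d_2(45, 55) = 1/2

Step 1 — x − y = 45 − 55 = -10. Step 2 — v_2(-10) = 1 (factor: -10 = −(2^1 · 5); the sign does not affect v_p). Step 3 — |x − y|_2 = 2^{-1} = 1/2.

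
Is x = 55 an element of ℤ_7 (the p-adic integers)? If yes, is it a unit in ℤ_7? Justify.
x ∈ ℤ_7^× (unit); v_7(x) = 0

ℤ_7 = {x ∈ ℚ_7 : v_7(x) ≥ 0} and ℤ_7^× = {x ∈ ℤ_7 : v_7(x) = 0}. Here v_7(55) = v_7(num) − v_7(den) = 0; compare against these criteria.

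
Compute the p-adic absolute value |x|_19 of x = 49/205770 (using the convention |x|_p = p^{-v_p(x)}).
|49/205770|_19 = 6859

Step 1 — compute v_19(x) by factoring powers of 19 out of the numerator and denominator: v_19(49/205770) = -3. Step 2 — apply |x|_p = p^{-v_p(x)} = 19^{3} = 6859.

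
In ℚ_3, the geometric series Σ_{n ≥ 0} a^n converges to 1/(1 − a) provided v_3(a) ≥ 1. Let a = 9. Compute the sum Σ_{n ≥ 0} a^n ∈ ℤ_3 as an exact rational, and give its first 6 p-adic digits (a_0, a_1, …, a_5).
Σ a^n = 1/(1 − a) = -1/8;  first 6 digits = (1, 0, 1, 0, 1, 0)

v_3(a) = 2 ≥ 1, so the series converges in ℤ_3 to 1/(1 − a) = 1/(1 − 9) = -1/8. Expand this rational in ℤ_3: compute digits iteratively via d_i = x_i mod 3, x_{i+1} = (x_i − d_i)/3. The first 6 digits are (1, 0, 1, 0, 1, 0).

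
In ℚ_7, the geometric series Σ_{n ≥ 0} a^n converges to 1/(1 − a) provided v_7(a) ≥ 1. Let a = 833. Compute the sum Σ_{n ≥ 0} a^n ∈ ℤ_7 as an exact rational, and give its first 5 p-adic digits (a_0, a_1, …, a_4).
Σ a^n = 1/(1 − a) = -1/832;  first 5 digits = (1, 0, 3, 2, 2)

v_7(a) = 2 ≥ 1, so the series converges in ℤ_7 to 1/(1 − a) = 1/(1 − 833) = -1/832. Expand this rational in ℤ_7: compute digits iteratively via d_i = x_i mod 7, x_{i+1} = (x_i − d_i)/7. The first 5 digits are (1, 0, 3, 2, 2).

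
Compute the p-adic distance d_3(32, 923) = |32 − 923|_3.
d_3(32, 923) = 1/81

Step 1 — x − y = 32 − 923 = -891. Step 2 — v_3(-891) = 4 (factor: -891 = −(3^4 · 11); the sign does not affect v_p). Step 3 — |x − y|_3 = 3^{-4} = 1/81.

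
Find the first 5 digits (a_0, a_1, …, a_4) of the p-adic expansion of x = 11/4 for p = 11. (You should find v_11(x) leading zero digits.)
(a_0, …, a_4) = (0, 3, 8, 2, 8)

v_11(11/4) = 1, so a_0 = ... = a_0 = 0. Factor out: x = 11^1 · u with u = 1/4 a unit in ℤ_11. Expand u iteratively via a_{v+i} = u_i mod 11, u_{i+1} = (u_i − a_{v+i})/11:
  u_0 = 1/4;  a_1 = 3;  u_1 = (u_0 − 3)/11 = -1/4
  u_1 = -1/4;  a_2 = 8;  u_2 = (u_1 − 8)/11 = -3/4
  u_2 = -3/4;  a_3 = 2;  u_3 = (u_2 − 2)/11 = -1/4
  u_3 = -1/4;  a_4 = 8;  u_4 = (u_3 − 8)/11 = -3/4
Digits: (0, 3, 8, 2, 8).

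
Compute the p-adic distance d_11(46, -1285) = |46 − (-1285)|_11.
d_11(46, -1285) = 1/1331

Step 1 — x − y = 46 − (-1285) = 1331. Step 2 — v_11(1331) = 3 (factor: 1331 = (11^3 · 1); the sign does not affect v_p). Step 3 — |x − y|_11 = 11^{-3} = 1/1331.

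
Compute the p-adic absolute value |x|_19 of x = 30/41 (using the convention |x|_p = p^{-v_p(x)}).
|30/41|_19 = 1

Step 1 — compute v_19(x) by factoring powers of 19 out of the numerator and denominator: v_19(30/41) = 0. Step 2 — apply |x|_p = p^{-v_p(x)} = 19^{0} = 1.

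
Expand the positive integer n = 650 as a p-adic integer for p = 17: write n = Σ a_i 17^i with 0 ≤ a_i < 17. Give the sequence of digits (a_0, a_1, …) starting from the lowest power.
(a_0, a_1, …) = (4, 4, 2)

Repeated division by 17 gives the digits low-to-high: 650 = 4 + 4·17^1 + 2·17^2. Digit sequence: (4, 4, 2).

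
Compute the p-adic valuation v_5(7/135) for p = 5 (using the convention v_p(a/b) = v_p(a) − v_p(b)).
v_5(7/135) = -1

Factor powers of 5 from the numerator and denominator of the reduced fraction: 7 = 5^0 · 7 and 135 = 5^1 · 27. Apply v_p(a/b) = v_p(a) − v_p(b): v_5(7/135) = 0 − 1 = -1.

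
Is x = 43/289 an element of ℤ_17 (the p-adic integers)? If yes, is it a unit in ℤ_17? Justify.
x ∉ ℤ_17 (v_17(x) = -2 < 0)

ℤ_17 = {x ∈ ℚ_17 : v_17(x) ≥ 0} and ℤ_17^× = {x ∈ ℤ_17 : v_17(x) = 0}. Here v_17(43/289) = v_17(num) − v_17(den) = -2; compare against these criteria.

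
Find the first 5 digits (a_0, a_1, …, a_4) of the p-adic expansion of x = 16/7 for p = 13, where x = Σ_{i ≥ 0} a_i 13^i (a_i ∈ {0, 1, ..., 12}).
(a_0, …, a_4) = (6, 9, 3, 9, 3)

v_13(16/7) = 0 (numerator and denominator both coprime to 13), so x ∈ ℤ_13^×. Compute digits iteratively via a_i = x_i mod 13, x_{i+1} = (x_i − a_i)/13, with x_0 = x:
  x_0 = 16/7;  a_0 = 6;  x_1 = (x_0 − 6)/13 = -2/7
  x_1 = -2/7;  a_1 = 9;  x_2 = (x_1 − 9)/13 = -5/7
  x_2 = -5/7;  a_2 = 3;  x_3 = (x_2 − 3)/13 = -2/7
  x_3 = -2/7;  a_3 = 9;  x_4 = (x_3 − 9)/13 = -5/7
  x_4 = -5/7;  a_4 = 3;  x_5 = (x_4 − 3)/13 = -2/7
Digits: (6, 9, 3, 9, 3).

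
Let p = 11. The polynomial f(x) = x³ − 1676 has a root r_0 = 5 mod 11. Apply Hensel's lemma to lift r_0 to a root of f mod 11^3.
r_2 = 1226 (mod 1331)

Hensel: r_{i+1} = r_i − f(r_i)/f′(r_i) mod 11^{i+2}, where f′(x) = 3x². Iterate:
  r_0 = 5 (mod 11)
  r_1 = 16 (mod 121)
  r_2 = 1226 (mod 1331)
Final: r = 1226 with f(r) ≡ 0 mod 11^3.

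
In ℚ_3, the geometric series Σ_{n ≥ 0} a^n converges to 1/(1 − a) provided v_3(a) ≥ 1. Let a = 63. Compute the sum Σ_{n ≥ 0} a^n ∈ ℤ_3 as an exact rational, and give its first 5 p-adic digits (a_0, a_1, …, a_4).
Σ a^n = 1/(1 − a) = -1/62;  first 5 digits = (1, 0, 1, 2, 1)

v_3(a) = 2 ≥ 1, so the series converges in ℤ_3 to 1/(1 − a) = 1/(1 − 63) = -1/62. Expand this rational in ℤ_3: compute digits iteratively via d_i = x_i mod 3, x_{i+1} = (x_i − d_i)/3. The first 5 digits are (1, 0, 1, 2, 1).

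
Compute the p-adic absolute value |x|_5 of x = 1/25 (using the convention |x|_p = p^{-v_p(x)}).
|1/25|_5 = 25

Step 1 — compute v_5(x) by factoring powers of 5 out of the numerator and denominator: v_5(1/25) = -2. Step 2 — apply |x|_p = p^{-v_p(x)} = 5^{2} = 25.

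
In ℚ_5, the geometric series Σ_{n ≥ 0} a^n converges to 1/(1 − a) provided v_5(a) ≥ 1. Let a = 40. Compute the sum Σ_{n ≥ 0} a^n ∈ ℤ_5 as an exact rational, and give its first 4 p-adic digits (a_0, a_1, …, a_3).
Σ a^n = 1/(1 − a) = -1/39;  first 4 digits = (1, 3, 0, 0)

v_5(a) = 1 ≥ 1, so the series converges in ℤ_5 to 1/(1 − a) = 1/(1 − 40) = -1/39. Expand this rational in ℤ_5: compute digits iteratively via d_i = x_i mod 5, x_{i+1} = (x_i − d_i)/5. The first 4 digits are (1, 3, 0, 0).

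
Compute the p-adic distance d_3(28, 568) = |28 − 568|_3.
d_3(28, 568) = 1/27

Step 1 — x − y = 28 − 568 = -540. Step 2 — v_3(-540) = 3 (factor: -540 = −(3^3 · 20); the sign does not affect v_p). Step 3 — |x − y|_3 = 3^{-3} = 1/27.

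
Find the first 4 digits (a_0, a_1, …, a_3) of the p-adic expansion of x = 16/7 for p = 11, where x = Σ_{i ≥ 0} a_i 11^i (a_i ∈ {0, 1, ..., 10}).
(a_0, …, a_3) = (7, 9, 7, 4)

v_11(16/7) = 0 (numerator and denominator both coprime to 11), so x ∈ ℤ_11^×. Compute digits iteratively via a_i = x_i mod 11, x_{i+1} = (x_i − a_i)/11, with x_0 = x:
  x_0 = 16/7;  a_0 = 7;  x_1 = (x_0 − 7)/11 = -3/7
  x_1 = -3/7;  a_1 = 9;  x_2 = (x_1 − 9)/11 = -6/7
  x_2 = -6/7;  a_2 = 7;  x_3 = (x_2 − 7)/11 = -5/7
  x_3 = -5/7;  a_3 = 4;  x_4 = (x_3 − 4)/11 = -3/7
Digits: (7, 9, 7, 4).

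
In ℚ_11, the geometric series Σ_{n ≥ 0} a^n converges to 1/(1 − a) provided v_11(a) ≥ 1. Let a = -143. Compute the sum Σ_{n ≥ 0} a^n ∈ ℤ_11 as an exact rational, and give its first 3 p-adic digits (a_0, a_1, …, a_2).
Σ a^n = 1/(1 − a) = 1/144;  first 3 digits = (1, 9, 2)

v_11(a) = 1 ≥ 1, so the series converges in ℤ_11 to 1/(1 − a) = 1/(1 − (-143)) = 1/144. Expand this rational in ℤ_11: compute digits iteratively via d_i = x_i mod 11, x_{i+1} = (x_i − d_i)/11. The first 3 digits are (1, 9, 2).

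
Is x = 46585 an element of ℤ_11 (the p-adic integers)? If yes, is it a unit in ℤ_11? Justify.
x ∈ ℤ_11 but not a unit; v_11(x) = 3 > 0

ℤ_11 = {x ∈ ℚ_11 : v_11(x) ≥ 0} and ℤ_11^× = {x ∈ ℤ_11 : v_11(x) = 0}. Here v_11(46585) = v_11(num) − v_11(den) = 3; compare against these criteria.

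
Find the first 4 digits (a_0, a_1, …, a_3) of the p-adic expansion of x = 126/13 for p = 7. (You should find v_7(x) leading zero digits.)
(a_0, …, a_3) = (0, 3, 3, 6)

v_7(126/13) = 1, so a_0 = ... = a_0 = 0. Factor out: x = 7^1 · u with u = 18/13 a unit in ℤ_7. Expand u iteratively via a_{v+i} = u_i mod 7, u_{i+1} = (u_i − a_{v+i})/7:
  u_0 = 18/13;  a_1 = 3;  u_1 = (u_0 − 3)/7 = -3/13
  u_1 = -3/13;  a_2 = 3;  u_2 = (u_1 − 3)/7 = -6/13
  u_2 = -6/13;  a_3 = 6;  u_3 = (u_2 − 6)/7 = -12/13
Digits: (0, 3, 3, 6).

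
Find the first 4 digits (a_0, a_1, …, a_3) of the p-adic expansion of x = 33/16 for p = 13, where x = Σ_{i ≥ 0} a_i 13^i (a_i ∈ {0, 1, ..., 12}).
(a_0, …, a_3) = (11, 5, 2, 12)

v_13(33/16) = 0 (numerator and denominator both coprime to 13), so x ∈ ℤ_13^×. Compute digits iteratively via a_i = x_i mod 13, x_{i+1} = (x_i − a_i)/13, with x_0 = x:
  x_0 = 33/16;  a_0 = 11;  x_1 = (x_0 − 11)/13 = -11/16
  x_1 = -11/16;  a_1 = 5;  x_2 = (x_1 − 5)/13 = -7/16
  x_2 = -7/16;  a_2 = 2;  x_3 = (x_2 − 2)/13 = -3/16
  x_3 = -3/16;  a_3 = 12;  x_4 = (x_3 − 12)/13 = -15/16
Digits: (11, 5, 2, 12).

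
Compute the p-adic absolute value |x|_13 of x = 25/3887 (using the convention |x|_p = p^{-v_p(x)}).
|25/3887|_13 = 169

Step 1 — compute v_13(x) by factoring powers of 13 out of the numerator and denominator: v_13(25/3887) = -2. Step 2 — apply |x|_p = p^{-v_p(x)} = 13^{2} = 169.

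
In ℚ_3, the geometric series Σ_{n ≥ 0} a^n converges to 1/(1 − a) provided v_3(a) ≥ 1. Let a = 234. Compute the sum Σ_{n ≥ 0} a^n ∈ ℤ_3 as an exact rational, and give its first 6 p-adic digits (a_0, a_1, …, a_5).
Σ a^n = 1/(1 − a) = -1/233;  first 6 digits = (1, 0, 2, 2, 0, 1)

v_3(a) = 2 ≥ 1, so the series converges in ℤ_3 to 1/(1 − a) = 1/(1 − 234) = -1/233. Expand this rational in ℤ_3: compute digits iteratively via d_i = x_i mod 3, x_{i+1} = (x_i − d_i)/3. The first 6 digits are (1, 0, 2, 2, 0, 1).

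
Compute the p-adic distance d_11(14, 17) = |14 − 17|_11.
d_11(14, 17) = 1

Step 1 — x − y = 14 − 17 = -3. Step 2 — v_11(-3) = 0 (factor: -3 = −(11^0 · 3); the sign does not affect v_p). Step 3 — |x − y|_11 = 11^{0} = 1.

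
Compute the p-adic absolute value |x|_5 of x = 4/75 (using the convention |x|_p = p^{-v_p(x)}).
|4/75|_5 = 25

Step 1 — compute v_5(x) by factoring powers of 5 out of the numerator and denominator: v_5(4/75) = -2. Step 2 — apply |x|_p = p^{-v_p(x)} = 5^{2} = 25.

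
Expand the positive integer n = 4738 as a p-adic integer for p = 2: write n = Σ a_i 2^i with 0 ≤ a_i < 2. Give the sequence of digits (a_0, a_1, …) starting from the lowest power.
(a_0, a_1, …) = (0, 1, 0, 0, 0, 0, 0, 1, 0, 1, 0, 0, 1)

Repeated division by 2 gives the digits low-to-high: 4738 = 1·2^1 + 1·2^7 + 1·2^9 + 1·2^12. Digit sequence: (0, 1, 0, 0, 0, 0, 0, 1, 0, 1, 0, 0, 1).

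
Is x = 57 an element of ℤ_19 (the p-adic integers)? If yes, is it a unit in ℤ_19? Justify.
x ∈ ℤ_19 but not a unit; v_19(x) = 1 > 0

ℤ_19 = {x ∈ ℚ_19 : v_19(x) ≥ 0} and ℤ_19^× = {x ∈ ℤ_19 : v_19(x) = 0}. Here v_19(57) = v_19(num) − v_19(den) = 1; compare against these criteria.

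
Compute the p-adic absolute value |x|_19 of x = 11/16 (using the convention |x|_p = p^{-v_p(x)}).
|11/16|_19 = 1

Step 1 — compute v_19(x) by factoring powers of 19 out of the numerator and denominator: v_19(11/16) = 0. Step 2 — apply |x|_p = p^{-v_p(x)} = 19^{0} = 1.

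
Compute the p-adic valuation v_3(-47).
v_3(-47) = 0

v_3(n) is the largest exponent k such that 3^k divides n. Factor out: -47 = -3^0 · 47. (Sign doesn't affect v_p.) So v_3(-47) = 0.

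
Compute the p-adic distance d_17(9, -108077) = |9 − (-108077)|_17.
d_17(9, -108077) = 1/4913

Step 1 — x − y = 9 − (-108077) = 108086. Step 2 — v_17(108086) = 3 (factor: 108086 = (17^3 · 22); the sign does not affect v_p). Step 3 — |x − y|_17 = 17^{-3} = 1/4913.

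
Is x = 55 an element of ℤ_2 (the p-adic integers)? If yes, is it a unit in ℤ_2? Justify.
x ∈ ℤ_2^× (unit); v_2(x) = 0

ℤ_2 = {x ∈ ℚ_2 : v_2(x) ≥ 0} and ℤ_2^× = {x ∈ ℤ_2 : v_2(x) = 0}. Here v_2(55) = v_2(num) − v_2(den) = 0; compare against these criteria.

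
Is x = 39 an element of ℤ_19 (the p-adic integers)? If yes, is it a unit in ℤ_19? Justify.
x ∈ ℤ_19^× (unit); v_19(x) = 0

ℤ_19 = {x ∈ ℚ_19 : v_19(x) ≥ 0} and ℤ_19^× = {x ∈ ℤ_19 : v_19(x) = 0}. Here v_19(39) = v_19(num) − v_19(den) = 0; compare against these criteria.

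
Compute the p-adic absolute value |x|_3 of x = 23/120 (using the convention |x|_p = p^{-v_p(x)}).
|23/120|_3 = 3

Step 1 — compute v_3(x) by factoring powers of 3 out of the numerator and denominator: v_3(23/120) = -1. Step 2 — apply |x|_p = p^{-v_p(x)} = 3^{1} = 3.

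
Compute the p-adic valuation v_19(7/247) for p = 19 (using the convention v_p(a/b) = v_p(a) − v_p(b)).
v_19(7/247) = -1

Factor powers of 19 from the numerator and denominator of the reduced fraction: 7 = 19^0 · 7 and 247 = 19^1 · 13. Apply v_p(a/b) = v_p(a) − v_p(b): v_19(7/247) = 0 − 1 = -1.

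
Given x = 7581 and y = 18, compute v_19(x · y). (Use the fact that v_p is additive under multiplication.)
v_19(136458) = 2

v_p(x) = 2 (factor: 7581 = 19^2 · 21); v_p(y) = 0 (factor: 18 = 19^0 · 18). Additivity: v_p(xy) = v_p(x) + v_p(y) = 2 + 0 = 2. (Direct check: xy = 136458 = 19^2 · (378).)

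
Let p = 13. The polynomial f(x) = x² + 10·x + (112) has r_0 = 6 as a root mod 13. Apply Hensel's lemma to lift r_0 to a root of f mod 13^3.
r_2 = 1072 (mod 2197)

Hensel: r_{i+1} = r_i − f(r_i)·(f′(r_i))^{-1} mod 13^{i+2}, f′(x) = 2x + 10. Iterate:
  r_0 = 6 (mod 13)
  r_1 = 58 (mod 169)
  r_2 = 1072 (mod 2197)
Final: r = 1072 satisfies f(r) ≡ 0 mod 13^3.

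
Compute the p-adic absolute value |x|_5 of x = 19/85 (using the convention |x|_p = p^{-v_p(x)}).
|19/85|_5 = 5

Step 1 — compute v_5(x) by factoring powers of 5 out of the numerator and denominator: v_5(19/85) = -1. Step 2 — apply |x|_p = p^{-v_p(x)} = 5^{1} = 5.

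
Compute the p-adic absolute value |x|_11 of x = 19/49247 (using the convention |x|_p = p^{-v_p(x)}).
|19/49247|_11 = 1331

Step 1 — compute v_11(x) by factoring powers of 11 out of the numerator and denominator: v_11(19/49247) = -3. Step 2 — apply |x|_p = p^{-v_p(x)} = 11^{3} = 1331.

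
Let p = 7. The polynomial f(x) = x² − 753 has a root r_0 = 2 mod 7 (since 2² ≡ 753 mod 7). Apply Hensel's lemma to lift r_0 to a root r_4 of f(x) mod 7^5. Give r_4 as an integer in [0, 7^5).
r_4 = 1108 (mod 16807)

Hensel's recurrence: r_{i+1} = r_i − f(r_i)·(f′(r_i))^{-1} mod 7^{i+2}, with f′(x) = 2x. Iterate:
  r_0 = 2 (mod 7)
  r_1 = 30 (mod 49)
  r_2 = 79 (mod 343)
  r_3 = 1108 (mod 2401)
  r_4 = 1108 (mod 16807)
Final: r_4 = 1108, and one checks f(r_4) ≡ 0 mod 7^5.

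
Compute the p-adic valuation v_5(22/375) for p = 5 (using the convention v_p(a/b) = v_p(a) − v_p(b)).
v_5(22/375) = -3

Factor powers of 5 from the numerator and denominator of the reduced fraction: 22 = 5^0 · 22 and 375 = 5^3 · 3. Apply v_p(a/b) = v_p(a) − v_p(b): v_5(22/375) = 0 − 3 = -3.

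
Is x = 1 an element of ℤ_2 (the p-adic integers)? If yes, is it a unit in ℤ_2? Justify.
x ∈ ℤ_2^× (unit); v_2(x) = 0

ℤ_2 = {x ∈ ℚ_2 : v_2(x) ≥ 0} and ℤ_2^× = {x ∈ ℤ_2 : v_2(x) = 0}. Here v_2(1) = v_2(num) − v_2(den) = 0; compare against these criteria.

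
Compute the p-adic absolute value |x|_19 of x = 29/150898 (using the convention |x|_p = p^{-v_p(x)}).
|29/150898|_19 = 6859

Step 1 — compute v_19(x) by factoring powers of 19 out of the numerator and denominator: v_19(29/150898) = -3. Step 2 — apply |x|_p = p^{-v_p(x)} = 19^{3} = 6859.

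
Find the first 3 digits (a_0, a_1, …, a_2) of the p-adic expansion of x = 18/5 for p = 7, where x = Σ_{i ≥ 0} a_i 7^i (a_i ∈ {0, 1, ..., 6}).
(a_0, …, a_2) = (5, 4, 5)

v_7(18/5) = 0 (numerator and denominator both coprime to 7), so x ∈ ℤ_7^×. Compute digits iteratively via a_i = x_i mod 7, x_{i+1} = (x_i − a_i)/7, with x_0 = x:
  x_0 = 18/5;  a_0 = 5;  x_1 = (x_0 − 5)/7 = -1/5
  x_1 = -1/5;  a_1 = 4;  x_2 = (x_1 − 4)/7 = -3/5
  x_2 = -3/5;  a_2 = 5;  x_3 = (x_2 − 5)/7 = -4/5
Digits: (5, 4, 5).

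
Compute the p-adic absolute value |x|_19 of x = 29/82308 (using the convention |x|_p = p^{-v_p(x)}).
|29/82308|_19 = 6859

Step 1 — compute v_19(x) by factoring powers of 19 out of the numerator and denominator: v_19(29/82308) = -3. Step 2 — apply |x|_p = p^{-v_p(x)} = 19^{3} = 6859.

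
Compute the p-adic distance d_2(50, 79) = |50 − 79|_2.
d_2(50, 79) = 1

Step 1 — x − y = 50 − 79 = -29. Step 2 — v_2(-29) = 0 (factor: -29 = −(2^0 · 29); the sign does not affect v_p). Step 3 — |x − y|_2 = 2^{0} = 1.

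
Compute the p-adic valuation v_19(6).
v_19(6) = 0

v_19(n) is the largest exponent k such that 19^k divides n. Factor out: 6 = 19^0 · 6. (Sign doesn't affect v_p.) So v_19(6) = 0.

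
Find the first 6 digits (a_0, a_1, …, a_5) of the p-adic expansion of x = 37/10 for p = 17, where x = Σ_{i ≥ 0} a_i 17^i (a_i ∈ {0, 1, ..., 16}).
(a_0, …, a_5) = (2, 12, 1, 5, 15, 11)

v_17(37/10) = 0 (numerator and denominator both coprime to 17), so x ∈ ℤ_17^×. Compute digits iteratively via a_i = x_i mod 17, x_{i+1} = (x_i − a_i)/17, with x_0 = x:
  x_0 = 37/10;  a_0 = 2;  x_1 = (x_0 − 2)/17 = 1/10
  x_1 = 1/10;  a_1 = 12;  x_2 = (x_1 − 12)/17 = -7/10
  x_2 = -7/10;  a_2 = 1;  x_3 = (x_2 − 1)/17 = -1/10
  x_3 = -1/10;  a_3 = 5;  x_4 = (x_3 − 5)/17 = -3/10
  x_4 = -3/10;  a_4 = 15;  x_5 = (x_4 − 15)/17 = -9/10
  x_5 = -9/10;  a_5 = 11;  x_6 = (x_5 − 11)/17 = -7/10
Digits: (2, 12, 1, 5, 15, 11).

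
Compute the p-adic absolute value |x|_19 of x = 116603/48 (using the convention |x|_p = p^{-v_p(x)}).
|116603/48|_19 = 1/6859

Step 1 — compute v_19(x) by factoring powers of 19 out of the numerator and denominator: v_19(116603/48) = 3. Step 2 — apply |x|_p = p^{-v_p(x)} = 19^{-3} = 1/6859.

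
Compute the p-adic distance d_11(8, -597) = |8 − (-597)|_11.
d_11(8, -597) = 1/121

Step 1 — x − y = 8 − (-597) = 605. Step 2 — v_11(605) = 2 (factor: 605 = (11^2 · 5); the sign does not affect v_p). Step 3 — |x − y|_11 = 11^{-2} = 1/121.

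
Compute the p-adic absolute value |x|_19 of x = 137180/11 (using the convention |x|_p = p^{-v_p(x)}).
|137180/11|_19 = 1/6859

Step 1 — compute v_19(x) by factoring powers of 19 out of the numerator and denominator: v_19(137180/11) = 3. Step 2 — apply |x|_p = p^{-v_p(x)} = 19^{-3} = 1/6859.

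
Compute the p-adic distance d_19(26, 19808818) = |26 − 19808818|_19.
d_19(26, 19808818) = 1/2476099

Step 1 — x − y = 26 − 19808818 = -19808792. Step 2 — v_19(-19808792) = 5 (factor: -19808792 = −(19^5 · 8); the sign does not affect v_p). Step 3 — |x − y|_19 = 19^{-5} = 1/2476099.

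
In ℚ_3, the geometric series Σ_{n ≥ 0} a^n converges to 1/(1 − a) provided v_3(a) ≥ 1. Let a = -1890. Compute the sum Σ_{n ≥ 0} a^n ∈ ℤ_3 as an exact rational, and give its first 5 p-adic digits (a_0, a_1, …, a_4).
Σ a^n = 1/(1 − a) = 1/1891;  first 5 digits = (1, 0, 0, 2, 0)

v_3(a) = 3 ≥ 1, so the series converges in ℤ_3 to 1/(1 − a) = 1/(1 − (-1890)) = 1/1891. Expand this rational in ℤ_3: compute digits iteratively via d_i = x_i mod 3, x_{i+1} = (x_i − d_i)/3. The first 5 digits are (1, 0, 0, 2, 0).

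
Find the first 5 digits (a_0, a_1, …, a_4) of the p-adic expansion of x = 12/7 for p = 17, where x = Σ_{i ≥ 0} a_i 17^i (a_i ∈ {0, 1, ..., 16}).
(a_0, …, a_4) = (9, 2, 12, 9, 14)

v_17(12/7) = 0 (numerator and denominator both coprime to 17), so x ∈ ℤ_17^×. Compute digits iteratively via a_i = x_i mod 17, x_{i+1} = (x_i − a_i)/17, with x_0 = x:
  x_0 = 12/7;  a_0 = 9;  x_1 = (x_0 − 9)/17 = -3/7
  x_1 = -3/7;  a_1 = 2;  x_2 = (x_1 − 2)/17 = -1/7
  x_2 = -1/7;  a_2 = 12;  x_3 = (x_2 − 12)/17 = -5/7
  x_3 = -5/7;  a_3 = 9;  x_4 = (x_3 − 9)/17 = -4/7
  x_4 = -4/7;  a_4 = 14;  x_5 = (x_4 − 14)/17 = -6/7
Digits: (9, 2, 12, 9, 14).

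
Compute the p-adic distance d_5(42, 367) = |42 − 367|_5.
d_5(42, 367) = 1/25

Step 1 — x − y = 42 − 367 = -325. Step 2 — v_5(-325) = 2 (factor: -325 = −(5^2 · 13); the sign does not affect v_p). Step 3 — |x − y|_5 = 5^{-2} = 1/25.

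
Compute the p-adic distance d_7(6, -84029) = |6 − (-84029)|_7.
d_7(6, -84029) = 1/16807

Step 1 — x − y = 6 − (-84029) = 84035. Step 2 — v_7(84035) = 5 (factor: 84035 = (7^5 · 5); the sign does not affect v_p). Step 3 — |x − y|_7 = 7^{-5} = 1/16807.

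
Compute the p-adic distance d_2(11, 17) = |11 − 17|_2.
d_2(11, 17) = 1/2

Step 1 — x − y = 11 − 17 = -6. Step 2 — v_2(-6) = 1 (factor: -6 = −(2^1 · 3); the sign does not affect v_p). Step 3 — |x − y|_2 = 2^{-1} = 1/2.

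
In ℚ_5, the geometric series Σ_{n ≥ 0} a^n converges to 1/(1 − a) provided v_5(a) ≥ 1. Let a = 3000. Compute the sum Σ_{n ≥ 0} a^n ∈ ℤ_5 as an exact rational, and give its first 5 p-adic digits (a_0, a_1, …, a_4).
Σ a^n = 1/(1 − a) = -1/2999;  first 5 digits = (1, 0, 0, 4, 4)

v_5(a) = 3 ≥ 1, so the series converges in ℤ_5 to 1/(1 − a) = 1/(1 − 3000) = -1/2999. Expand this rational in ℤ_5: compute digits iteratively via d_i = x_i mod 5, x_{i+1} = (x_i − d_i)/5. The first 5 digits are (1, 0, 0, 4, 4).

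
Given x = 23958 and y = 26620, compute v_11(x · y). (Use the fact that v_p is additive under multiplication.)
v_11(637761960) = 6

v_p(x) = 3 (factor: 23958 = 11^3 · 18); v_p(y) = 3 (factor: 26620 = 11^3 · 20). Additivity: v_p(xy) = v_p(x) + v_p(y) = 3 + 3 = 6. (Direct check: xy = 637761960 = 11^6 · (360).)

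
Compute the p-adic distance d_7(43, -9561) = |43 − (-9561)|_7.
d_7(43, -9561) = 1/2401

Step 1 — x − y = 43 − (-9561) = 9604. Step 2 — v_7(9604) = 4 (factor: 9604 = (7^4 · 4); the sign does not affect v_p). Step 3 — |x − y|_7 = 7^{-4} = 1/2401.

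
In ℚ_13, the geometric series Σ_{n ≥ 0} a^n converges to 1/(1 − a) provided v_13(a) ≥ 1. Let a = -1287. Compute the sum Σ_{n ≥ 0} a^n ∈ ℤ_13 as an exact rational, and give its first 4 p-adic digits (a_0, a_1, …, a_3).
Σ a^n = 1/(1 − a) = 1/1288;  first 4 digits = (1, 5, 4, 7)

v_13(a) = 1 ≥ 1, so the series converges in ℤ_13 to 1/(1 − a) = 1/(1 − (-1287)) = 1/1288. Expand this rational in ℤ_13: compute digits iteratively via d_i = x_i mod 13, x_{i+1} = (x_i − d_i)/13. The first 4 digits are (1, 5, 4, 7).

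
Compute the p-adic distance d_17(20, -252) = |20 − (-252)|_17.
d_17(20, -252) = 1/17

Step 1 — x − y = 20 − (-252) = 272. Step 2 — v_17(272) = 1 (factor: 272 = (17^1 · 16); the sign does not affect v_p). Step 3 — |x − y|_17 = 17^{-1} = 1/17.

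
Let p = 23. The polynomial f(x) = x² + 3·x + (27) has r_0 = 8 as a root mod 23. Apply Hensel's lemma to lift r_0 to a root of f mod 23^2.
r_1 = 169 (mod 529)

Hensel: r_{i+1} = r_i − f(r_i)·(f′(r_i))^{-1} mod 23^{i+2}, f′(x) = 2x + 3. Iterate:
  r_0 = 8 (mod 23)
  r_1 = 169 (mod 529)
Final: r = 169 satisfies f(r) ≡ 0 mod 23^2.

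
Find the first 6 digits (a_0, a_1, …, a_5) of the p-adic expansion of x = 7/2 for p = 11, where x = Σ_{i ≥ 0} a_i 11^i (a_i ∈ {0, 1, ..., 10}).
(a_0, …, a_5) = (9, 5, 5, 5, 5, 5)

v_11(7/2) = 0 (numerator and denominator both coprime to 11), so x ∈ ℤ_11^×. Compute digits iteratively via a_i = x_i mod 11, x_{i+1} = (x_i − a_i)/11, with x_0 = x:
  x_0 = 7/2;  a_0 = 9;  x_1 = (x_0 − 9)/11 = -1/2
  x_1 = -1/2;  a_1 = 5;  x_2 = (x_1 − 5)/11 = -1/2
  x_2 = -1/2;  a_2 = 5;  x_3 = (x_2 − 5)/11 = -1/2
  x_3 = -1/2;  a_3 = 5;  x_4 = (x_3 − 5)/11 = -1/2
  x_4 = -1/2;  a_4 = 5;  x_5 = (x_4 − 5)/11 = -1/2
  x_5 = -1/2;  a_5 = 5;  x_6 = (x_5 − 5)/11 = -1/2
Digits: (9, 5, 5, 5, 5, 5).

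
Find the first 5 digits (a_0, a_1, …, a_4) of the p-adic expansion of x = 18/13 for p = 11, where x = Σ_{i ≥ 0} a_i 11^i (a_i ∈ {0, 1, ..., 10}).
(a_0, …, a_4) = (9, 1, 10, 5, 2)

v_11(18/13) = 0 (numerator and denominator both coprime to 11), so x ∈ ℤ_11^×. Compute digits iteratively via a_i = x_i mod 11, x_{i+1} = (x_i − a_i)/11, with x_0 = x:
  x_0 = 18/13;  a_0 = 9;  x_1 = (x_0 − 9)/11 = -9/13
  x_1 = -9/13;  a_1 = 1;  x_2 = (x_1 − 1)/11 = -2/13
  x_2 = -2/13;  a_2 = 10;  x_3 = (x_2 − 10)/11 = -12/13
  x_3 = -12/13;  a_3 = 5;  x_4 = (x_3 − 5)/11 = -7/13
  x_4 = -7/13;  a_4 = 2;  x_5 = (x_4 − 2)/11 = -3/13
Digits: (9, 1, 10, 5, 2).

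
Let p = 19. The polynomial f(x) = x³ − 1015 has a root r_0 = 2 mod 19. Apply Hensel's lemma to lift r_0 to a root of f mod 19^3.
r_2 = 4448 (mod 6859)

Hensel: r_{i+1} = r_i − f(r_i)/f′(r_i) mod 19^{i+2}, where f′(x) = 3x². Iterate:
  r_0 = 2 (mod 19)
  r_1 = 116 (mod 361)
  r_2 = 4448 (mod 6859)
Final: r = 4448 with f(r) ≡ 0 mod 19^3.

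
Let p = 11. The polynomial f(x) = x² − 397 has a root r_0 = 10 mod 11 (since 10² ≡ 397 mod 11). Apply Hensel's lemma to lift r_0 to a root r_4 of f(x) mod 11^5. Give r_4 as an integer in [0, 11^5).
r_4 = 91277 (mod 161051)

Hensel's recurrence: r_{i+1} = r_i − f(r_i)·(f′(r_i))^{-1} mod 11^{i+2}, with f′(x) = 2x. Iterate:
  r_0 = 10 (mod 11)
  r_1 = 43 (mod 121)
  r_2 = 769 (mod 1331)
  r_3 = 3431 (mod 14641)
  r_4 = 91277 (mod 161051)
Final: r_4 = 91277, and one checks f(r_4) ≡ 0 mod 11^5.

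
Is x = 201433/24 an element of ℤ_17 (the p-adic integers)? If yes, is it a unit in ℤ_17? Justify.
x ∈ ℤ_17 but not a unit; v_17(x) = 3 > 0

ℤ_17 = {x ∈ ℚ_17 : v_17(x) ≥ 0} and ℤ_17^× = {x ∈ ℤ_17 : v_17(x) = 0}. Here v_17(201433/24) = v_17(num) − v_17(den) = 3; compare against these criteria.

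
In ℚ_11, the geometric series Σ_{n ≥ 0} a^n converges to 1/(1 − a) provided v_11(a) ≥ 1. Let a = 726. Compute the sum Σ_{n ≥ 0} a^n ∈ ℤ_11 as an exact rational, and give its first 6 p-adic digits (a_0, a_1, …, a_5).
Σ a^n = 1/(1 − a) = -1/725;  first 6 digits = (1, 0, 6, 0, 3, 3)

v_11(a) = 2 ≥ 1, so the series converges in ℤ_11 to 1/(1 − a) = 1/(1 − 726) = -1/725. Expand this rational in ℤ_11: compute digits iteratively via d_i = x_i mod 11, x_{i+1} = (x_i − d_i)/11. The first 6 digits are (1, 0, 6, 0, 3, 3).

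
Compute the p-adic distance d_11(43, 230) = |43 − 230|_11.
d_11(43, 230) = 1/11

Step 1 — x − y = 43 − 230 = -187. Step 2 — v_11(-187) = 1 (factor: -187 = −(11^1 · 17); the sign does not affect v_p). Step 3 — |x − y|_11 = 11^{-1} = 1/11.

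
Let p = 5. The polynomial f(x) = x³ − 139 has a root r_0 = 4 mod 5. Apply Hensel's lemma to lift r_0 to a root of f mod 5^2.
r_1 = 4 (mod 25)

Hensel: r_{i+1} = r_i − f(r_i)/f′(r_i) mod 5^{i+2}, where f′(x) = 3x². Iterate:
  r_0 = 4 (mod 5)
  r_1 = 4 (mod 25)
Final: r = 4 with f(r) ≡ 0 mod 5^2.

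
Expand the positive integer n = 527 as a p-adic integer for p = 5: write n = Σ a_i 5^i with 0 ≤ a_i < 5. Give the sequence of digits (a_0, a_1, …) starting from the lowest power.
(a_0, a_1, …) = (2, 0, 1, 4)

Repeated division by 5 gives the digits low-to-high: 527 = 2 + 1·5^2 + 4·5^3. Digit sequence: (2, 0, 1, 4).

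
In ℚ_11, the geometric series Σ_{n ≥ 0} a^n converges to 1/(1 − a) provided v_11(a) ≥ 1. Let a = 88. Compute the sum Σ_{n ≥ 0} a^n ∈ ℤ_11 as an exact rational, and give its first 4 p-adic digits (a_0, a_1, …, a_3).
Σ a^n = 1/(1 − a) = -1/87;  first 4 digits = (1, 8, 9, 0)

v_11(a) = 1 ≥ 1, so the series converges in ℤ_11 to 1/(1 − a) = 1/(1 − 88) = -1/87. Expand this rational in ℤ_11: compute digits iteratively via d_i = x_i mod 11, x_{i+1} = (x_i − d_i)/11. The first 4 digits are (1, 8, 9, 0).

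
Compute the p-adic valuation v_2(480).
v_2(480) = 5

v_2(n) is the largest exponent k such that 2^k divides n. Factor out: 480 = 2^5 · 15. (Sign doesn't affect v_p.) So v_2(480) = 5.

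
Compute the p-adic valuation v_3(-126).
v_3(-126) = 2

v_3(n) is the largest exponent k such that 3^k divides n. Factor out: -126 = -3^2 · 14. (Sign doesn't affect v_p.) So v_3(-126) = 2.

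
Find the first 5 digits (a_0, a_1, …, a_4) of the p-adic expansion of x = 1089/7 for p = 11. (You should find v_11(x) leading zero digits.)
(a_0, …, a_4) = (0, 0, 6, 9, 7)

v_11(1089/7) = 2, so a_0 = ... = a_1 = 0. Factor out: x = 11^2 · u with u = 9/7 a unit in ℤ_11. Expand u iteratively via a_{v+i} = u_i mod 11, u_{i+1} = (u_i − a_{v+i})/11:
  u_0 = 9/7;  a_2 = 6;  u_1 = (u_0 − 6)/11 = -3/7
  u_1 = -3/7;  a_3 = 9;  u_2 = (u_1 − 9)/11 = -6/7
  u_2 = -6/7;  a_4 = 7;  u_3 = (u_2 − 7)/11 = -5/7
Digits: (0, 0, 6, 9, 7).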